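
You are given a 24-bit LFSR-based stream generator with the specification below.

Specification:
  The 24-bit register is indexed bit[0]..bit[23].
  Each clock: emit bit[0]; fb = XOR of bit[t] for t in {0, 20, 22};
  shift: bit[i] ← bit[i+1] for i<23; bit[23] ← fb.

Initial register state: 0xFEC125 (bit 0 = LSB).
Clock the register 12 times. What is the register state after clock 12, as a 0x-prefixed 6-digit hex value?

reg_0 = 0xFEC125
clock 1: out=1, reg = 0xFF6092
clock 2: out=0, reg = 0x7FB049
clock 3: out=1, reg = 0xBFD824
clock 4: out=0, reg = 0xDFEC12
clock 5: out=0, reg = 0x6FF609
clock 6: out=1, reg = 0x37FB04
clock 7: out=0, reg = 0x9BFD82
clock 8: out=0, reg = 0xCDFEC1
clock 9: out=1, reg = 0x66FF60
clock 10: out=0, reg = 0xB37FB0
clock 11: out=0, reg = 0xD9BFD8
clock 12: out=0, reg = 0x6CDFEC

0x6CDFEC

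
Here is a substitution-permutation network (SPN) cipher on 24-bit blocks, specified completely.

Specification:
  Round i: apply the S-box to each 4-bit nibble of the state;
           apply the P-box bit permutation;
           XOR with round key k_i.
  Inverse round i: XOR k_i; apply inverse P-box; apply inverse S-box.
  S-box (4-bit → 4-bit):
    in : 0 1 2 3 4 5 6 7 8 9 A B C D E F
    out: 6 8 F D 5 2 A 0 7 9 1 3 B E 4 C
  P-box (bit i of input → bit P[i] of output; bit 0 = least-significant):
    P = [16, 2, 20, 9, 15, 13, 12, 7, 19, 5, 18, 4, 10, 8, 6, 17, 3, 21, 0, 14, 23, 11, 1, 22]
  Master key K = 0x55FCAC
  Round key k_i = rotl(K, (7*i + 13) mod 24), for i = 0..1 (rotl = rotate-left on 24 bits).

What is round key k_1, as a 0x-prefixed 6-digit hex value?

0xC55FCA

K = 0x55FCAC
k_0 = rotl(K, (7*0+13) mod 24) = rotl(K, 13) = 0x958ABF
k_1 = rotl(K, (7*1+13) mod 24) = rotl(K, 20) = 0xC55FCA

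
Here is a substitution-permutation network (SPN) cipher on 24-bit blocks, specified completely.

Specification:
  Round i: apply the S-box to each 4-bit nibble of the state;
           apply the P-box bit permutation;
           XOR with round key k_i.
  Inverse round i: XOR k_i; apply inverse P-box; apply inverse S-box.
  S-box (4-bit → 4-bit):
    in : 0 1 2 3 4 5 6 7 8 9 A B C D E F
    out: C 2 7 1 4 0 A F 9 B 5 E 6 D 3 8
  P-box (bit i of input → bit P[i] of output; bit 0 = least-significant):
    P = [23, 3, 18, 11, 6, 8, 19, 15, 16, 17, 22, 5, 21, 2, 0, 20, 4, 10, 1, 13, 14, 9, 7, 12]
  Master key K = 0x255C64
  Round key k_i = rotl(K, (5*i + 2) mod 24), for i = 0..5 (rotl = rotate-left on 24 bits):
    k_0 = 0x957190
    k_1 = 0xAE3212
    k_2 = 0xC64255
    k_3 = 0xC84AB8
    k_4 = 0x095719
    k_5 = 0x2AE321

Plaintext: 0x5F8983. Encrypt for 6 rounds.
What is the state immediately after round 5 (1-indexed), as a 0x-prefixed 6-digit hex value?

s_0 = plaintext = 0x5F8983
s_1 = Round(s_0, k_0) = 0x26D1F0
s_2 = Round(s_1, k_1) = 0x98DC93
s_3 = Round(s_2, k_2) = 0x34B104
s_4 = Round(s_3, k_3) = 0xD68ABF
s_5 = Round(s_4, k_4) = 0x70AA99
s_6 = Round(s_5, k_5) = 0xCB18EA

0x70AA99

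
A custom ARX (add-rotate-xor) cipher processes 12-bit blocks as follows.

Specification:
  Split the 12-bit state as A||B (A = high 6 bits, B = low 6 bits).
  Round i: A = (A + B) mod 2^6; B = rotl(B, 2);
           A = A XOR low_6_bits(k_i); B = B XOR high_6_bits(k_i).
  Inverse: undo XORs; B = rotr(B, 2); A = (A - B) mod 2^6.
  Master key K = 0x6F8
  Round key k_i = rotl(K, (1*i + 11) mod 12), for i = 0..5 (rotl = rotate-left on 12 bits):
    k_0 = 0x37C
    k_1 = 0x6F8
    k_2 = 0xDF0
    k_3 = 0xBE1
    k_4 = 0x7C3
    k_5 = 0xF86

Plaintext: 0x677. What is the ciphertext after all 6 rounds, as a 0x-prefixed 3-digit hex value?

s_0 = plaintext = 0x677
s_1 = Round(s_0, k_0) = 0xB12
s_2 = Round(s_1, k_1) = 0x192
s_3 = Round(s_2, k_2) = 0xA3E
s_4 = Round(s_3, k_3) = 0x1D4
s_5 = Round(s_4, k_4) = 0x60E
s_6 = Round(s_5, k_5) = 0x806

0x806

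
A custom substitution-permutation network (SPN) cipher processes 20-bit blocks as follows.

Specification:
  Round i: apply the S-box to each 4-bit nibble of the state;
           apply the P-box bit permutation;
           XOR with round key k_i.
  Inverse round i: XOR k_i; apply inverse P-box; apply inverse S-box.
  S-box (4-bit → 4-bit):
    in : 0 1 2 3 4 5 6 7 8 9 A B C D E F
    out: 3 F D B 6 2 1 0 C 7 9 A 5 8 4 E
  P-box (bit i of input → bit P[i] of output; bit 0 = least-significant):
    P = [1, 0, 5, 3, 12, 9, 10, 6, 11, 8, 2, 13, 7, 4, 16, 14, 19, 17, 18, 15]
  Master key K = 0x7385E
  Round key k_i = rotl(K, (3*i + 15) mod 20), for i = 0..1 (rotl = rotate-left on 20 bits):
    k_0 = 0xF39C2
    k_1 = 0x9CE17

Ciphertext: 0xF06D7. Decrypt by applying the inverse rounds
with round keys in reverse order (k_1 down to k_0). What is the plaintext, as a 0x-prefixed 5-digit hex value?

0xD5995

s_0 = ciphertext = 0xF06D7
s_1 = InvRound(s_0, k_1) = 0xFA6D7
s_2 = InvRound(s_1, k_0) = 0xD5995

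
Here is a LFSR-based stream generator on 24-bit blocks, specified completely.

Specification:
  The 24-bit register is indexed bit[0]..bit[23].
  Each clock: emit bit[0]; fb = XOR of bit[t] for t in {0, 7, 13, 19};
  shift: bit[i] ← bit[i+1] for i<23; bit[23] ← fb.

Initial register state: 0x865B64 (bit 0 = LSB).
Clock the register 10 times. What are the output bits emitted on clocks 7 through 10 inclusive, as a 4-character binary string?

1011

reg_0 = 0x865B64
clock 1: out=0, reg = 0x432DB2
clock 2: out=0, reg = 0x2196D9
clock 3: out=1, reg = 0x10CB6C
clock 4: out=0, reg = 0x0865B6
clock 5: out=0, reg = 0x8432DB
clock 6: out=1, reg = 0xC2196D
clock 7: out=1, reg = 0xE10CB6
clock 8: out=0, reg = 0xF0865B
clock 9: out=1, reg = 0xF8432D
clock 10: out=1, reg = 0x7C2196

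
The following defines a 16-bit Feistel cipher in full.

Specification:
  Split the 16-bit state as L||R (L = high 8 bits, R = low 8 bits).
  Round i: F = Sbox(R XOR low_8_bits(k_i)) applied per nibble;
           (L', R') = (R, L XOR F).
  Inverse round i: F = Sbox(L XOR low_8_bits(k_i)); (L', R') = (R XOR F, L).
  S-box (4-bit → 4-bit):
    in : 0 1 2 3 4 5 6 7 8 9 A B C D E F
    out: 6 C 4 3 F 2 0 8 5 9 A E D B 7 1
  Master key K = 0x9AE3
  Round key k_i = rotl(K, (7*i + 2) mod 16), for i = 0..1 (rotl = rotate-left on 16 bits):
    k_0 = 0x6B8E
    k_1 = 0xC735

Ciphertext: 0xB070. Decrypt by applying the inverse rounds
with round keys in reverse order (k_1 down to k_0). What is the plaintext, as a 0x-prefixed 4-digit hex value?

s_0 = ciphertext = 0xB070
s_1 = InvRound(s_0, k_1) = 0x22B0
s_2 = InvRound(s_1, k_0) = 0x1D22

0x1D22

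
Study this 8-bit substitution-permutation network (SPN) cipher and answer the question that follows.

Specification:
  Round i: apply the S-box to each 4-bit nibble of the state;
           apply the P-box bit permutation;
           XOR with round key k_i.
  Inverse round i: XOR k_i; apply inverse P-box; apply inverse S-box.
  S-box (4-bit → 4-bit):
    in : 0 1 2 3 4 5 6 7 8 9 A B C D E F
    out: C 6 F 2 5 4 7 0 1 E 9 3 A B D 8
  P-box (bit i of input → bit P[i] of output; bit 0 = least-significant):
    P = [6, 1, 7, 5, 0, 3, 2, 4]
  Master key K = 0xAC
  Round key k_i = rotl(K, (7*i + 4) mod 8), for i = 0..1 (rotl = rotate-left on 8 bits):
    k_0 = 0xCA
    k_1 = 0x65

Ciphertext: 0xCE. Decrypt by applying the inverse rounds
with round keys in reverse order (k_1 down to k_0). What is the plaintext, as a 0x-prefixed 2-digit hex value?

0xAD

s_0 = ciphertext = 0xCE
s_1 = InvRound(s_0, k_1) = 0xB9
s_2 = InvRound(s_1, k_0) = 0xAD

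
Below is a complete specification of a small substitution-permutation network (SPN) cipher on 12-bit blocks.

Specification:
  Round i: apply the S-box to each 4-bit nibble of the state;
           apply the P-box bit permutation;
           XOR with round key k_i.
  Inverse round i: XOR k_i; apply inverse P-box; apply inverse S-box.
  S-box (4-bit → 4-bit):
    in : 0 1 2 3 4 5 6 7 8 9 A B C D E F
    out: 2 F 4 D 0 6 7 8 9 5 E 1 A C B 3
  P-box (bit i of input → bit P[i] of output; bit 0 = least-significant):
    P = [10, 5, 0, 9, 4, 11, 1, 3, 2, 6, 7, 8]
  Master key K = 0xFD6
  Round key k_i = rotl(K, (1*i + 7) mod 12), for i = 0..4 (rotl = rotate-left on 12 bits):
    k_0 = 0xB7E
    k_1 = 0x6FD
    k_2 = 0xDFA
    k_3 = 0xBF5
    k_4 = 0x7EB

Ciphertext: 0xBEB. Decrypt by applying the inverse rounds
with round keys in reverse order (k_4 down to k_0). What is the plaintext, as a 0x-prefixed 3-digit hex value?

s_0 = ciphertext = 0xBEB
s_1 = InvRound(s_0, k_4) = 0x40B
s_2 = InvRound(s_1, k_3) = 0x11E
s_3 = InvRound(s_2, k_2) = 0x60F
s_4 = InvRound(s_3, k_1) = 0x590
s_5 = InvRound(s_4, k_0) = 0x6AE

0x6AE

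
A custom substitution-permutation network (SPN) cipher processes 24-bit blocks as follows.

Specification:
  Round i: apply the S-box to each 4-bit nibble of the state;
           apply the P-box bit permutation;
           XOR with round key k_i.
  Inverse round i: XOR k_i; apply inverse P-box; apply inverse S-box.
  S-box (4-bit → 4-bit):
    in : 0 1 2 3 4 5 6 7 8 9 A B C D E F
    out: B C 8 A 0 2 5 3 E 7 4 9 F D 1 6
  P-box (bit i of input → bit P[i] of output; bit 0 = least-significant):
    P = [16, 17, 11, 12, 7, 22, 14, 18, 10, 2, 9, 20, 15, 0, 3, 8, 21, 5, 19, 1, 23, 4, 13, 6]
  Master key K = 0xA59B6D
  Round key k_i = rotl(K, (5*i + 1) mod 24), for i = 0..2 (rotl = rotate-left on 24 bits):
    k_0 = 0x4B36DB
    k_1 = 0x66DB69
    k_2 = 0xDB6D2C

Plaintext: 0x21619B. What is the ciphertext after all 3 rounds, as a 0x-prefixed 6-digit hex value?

0x4E5C2A

s_0 = plaintext = 0x21619B
s_1 = Round(s_0, k_0) = 0x12E411
s_2 = Round(s_1, k_1) = 0x62232B
s_3 = Round(s_2, k_2) = 0x4E5C2A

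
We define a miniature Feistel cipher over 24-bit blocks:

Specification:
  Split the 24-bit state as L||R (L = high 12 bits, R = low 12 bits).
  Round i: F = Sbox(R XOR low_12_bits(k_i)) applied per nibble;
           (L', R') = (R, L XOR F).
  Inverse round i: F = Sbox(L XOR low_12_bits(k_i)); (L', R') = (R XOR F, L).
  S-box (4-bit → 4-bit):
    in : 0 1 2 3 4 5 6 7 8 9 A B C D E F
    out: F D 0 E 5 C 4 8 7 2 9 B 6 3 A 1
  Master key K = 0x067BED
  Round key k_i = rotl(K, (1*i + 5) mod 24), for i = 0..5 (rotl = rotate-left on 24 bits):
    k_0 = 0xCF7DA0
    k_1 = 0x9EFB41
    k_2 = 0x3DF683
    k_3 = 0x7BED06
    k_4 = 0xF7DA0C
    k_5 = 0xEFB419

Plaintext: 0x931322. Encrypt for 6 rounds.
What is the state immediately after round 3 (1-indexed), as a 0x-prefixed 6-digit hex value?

s_0 = plaintext = 0x931322
s_1 = Round(s_0, k_0) = 0x322341
s_2 = Round(s_1, k_1) = 0x3414DD
s_3 = Round(s_2, k_2) = 0x4DD38B
s_4 = Round(s_3, k_3) = 0x38BEAE
s_5 = Round(s_4, k_4) = 0xEAE61B
s_6 = Round(s_5, k_5) = 0x61BE5E

0x4DD38B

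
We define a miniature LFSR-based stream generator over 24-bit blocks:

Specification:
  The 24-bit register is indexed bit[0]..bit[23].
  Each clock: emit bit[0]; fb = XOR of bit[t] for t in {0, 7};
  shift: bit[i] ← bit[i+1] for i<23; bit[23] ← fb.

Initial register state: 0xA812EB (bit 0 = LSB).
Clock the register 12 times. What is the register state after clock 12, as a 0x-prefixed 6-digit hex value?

reg_0 = 0xA812EB
clock 1: out=1, reg = 0x540975
clock 2: out=1, reg = 0xAA04BA
clock 3: out=0, reg = 0xD5025D
clock 4: out=1, reg = 0xEA812E
clock 5: out=0, reg = 0x754097
clock 6: out=1, reg = 0x3AA04B
clock 7: out=1, reg = 0x9D5025
clock 8: out=1, reg = 0xCEA812
clock 9: out=0, reg = 0x675409
clock 10: out=1, reg = 0xB3AA04
clock 11: out=0, reg = 0x59D502
clock 12: out=0, reg = 0x2CEA81

0x2CEA81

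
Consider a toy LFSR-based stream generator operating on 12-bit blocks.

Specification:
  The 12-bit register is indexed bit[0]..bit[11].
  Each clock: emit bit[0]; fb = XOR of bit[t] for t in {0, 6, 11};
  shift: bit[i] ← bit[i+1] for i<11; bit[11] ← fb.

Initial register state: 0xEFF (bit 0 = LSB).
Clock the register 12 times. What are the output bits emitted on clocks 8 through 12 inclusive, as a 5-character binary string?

10111

reg_0 = 0xEFF
clock 1: out=1, reg = 0xF7F
clock 2: out=1, reg = 0xFBF
clock 3: out=1, reg = 0x7DF
clock 4: out=1, reg = 0x3EF
clock 5: out=1, reg = 0x1F7
clock 6: out=1, reg = 0x0FB
clock 7: out=1, reg = 0x07D
clock 8: out=1, reg = 0x03E
clock 9: out=0, reg = 0x01F
clock 10: out=1, reg = 0x80F
clock 11: out=1, reg = 0x407
clock 12: out=1, reg = 0xA03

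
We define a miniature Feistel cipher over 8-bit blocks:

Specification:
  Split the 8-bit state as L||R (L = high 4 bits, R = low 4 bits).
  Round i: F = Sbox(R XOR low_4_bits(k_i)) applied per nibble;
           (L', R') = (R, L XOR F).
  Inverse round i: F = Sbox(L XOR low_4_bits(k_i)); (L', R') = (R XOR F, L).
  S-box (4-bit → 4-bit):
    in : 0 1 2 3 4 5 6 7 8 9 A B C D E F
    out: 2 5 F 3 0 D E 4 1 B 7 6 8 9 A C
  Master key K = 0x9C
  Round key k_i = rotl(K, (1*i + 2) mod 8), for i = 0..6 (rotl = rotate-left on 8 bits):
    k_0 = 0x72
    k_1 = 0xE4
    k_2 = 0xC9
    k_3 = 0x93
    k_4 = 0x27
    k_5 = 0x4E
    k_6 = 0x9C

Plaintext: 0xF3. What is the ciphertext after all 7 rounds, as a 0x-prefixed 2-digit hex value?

s_0 = plaintext = 0xF3
s_1 = Round(s_0, k_0) = 0x3A
s_2 = Round(s_1, k_1) = 0xA9
s_3 = Round(s_2, k_2) = 0x98
s_4 = Round(s_3, k_3) = 0x8F
s_5 = Round(s_4, k_4) = 0xF9
s_6 = Round(s_5, k_5) = 0x9B
s_7 = Round(s_6, k_6) = 0xBD

0xBD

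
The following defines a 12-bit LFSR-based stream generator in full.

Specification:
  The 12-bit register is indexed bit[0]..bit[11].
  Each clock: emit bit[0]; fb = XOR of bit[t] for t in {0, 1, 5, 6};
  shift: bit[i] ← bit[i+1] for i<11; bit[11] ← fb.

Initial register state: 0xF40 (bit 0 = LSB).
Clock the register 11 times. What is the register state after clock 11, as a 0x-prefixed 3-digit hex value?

0x5CF

reg_0 = 0xF40
clock 1: out=0, reg = 0xFA0
clock 2: out=0, reg = 0xFD0
clock 3: out=0, reg = 0xFE8
clock 4: out=0, reg = 0x7F4
clock 5: out=0, reg = 0x3FA
clock 6: out=0, reg = 0x9FD
clock 7: out=1, reg = 0xCFE
clock 8: out=0, reg = 0xE7F
clock 9: out=1, reg = 0x73F
clock 10: out=1, reg = 0xB9F
clock 11: out=1, reg = 0x5CF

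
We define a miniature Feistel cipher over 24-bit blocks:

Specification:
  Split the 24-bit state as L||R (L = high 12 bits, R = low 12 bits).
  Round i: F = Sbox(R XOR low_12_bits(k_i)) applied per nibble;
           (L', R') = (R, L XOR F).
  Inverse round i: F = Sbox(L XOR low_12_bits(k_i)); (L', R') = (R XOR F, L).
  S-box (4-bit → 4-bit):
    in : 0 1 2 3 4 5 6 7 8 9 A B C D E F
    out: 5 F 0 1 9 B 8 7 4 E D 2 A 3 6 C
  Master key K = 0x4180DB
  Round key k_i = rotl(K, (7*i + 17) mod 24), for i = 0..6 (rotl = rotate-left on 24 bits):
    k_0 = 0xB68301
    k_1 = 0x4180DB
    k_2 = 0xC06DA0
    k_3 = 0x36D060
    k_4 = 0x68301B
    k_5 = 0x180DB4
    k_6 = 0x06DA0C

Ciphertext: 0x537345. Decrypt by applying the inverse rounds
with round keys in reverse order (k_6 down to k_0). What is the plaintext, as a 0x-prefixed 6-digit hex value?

0x8B4E7E

s_0 = ciphertext = 0x537345
s_1 = InvRound(s_0, k_6) = 0xF57537
s_2 = InvRound(s_1, k_5) = 0x556F57
s_3 = InvRound(s_2, k_4) = 0x4C4556
s_4 = InvRound(s_3, k_3) = 0xC8F4C4
s_5 = InvRound(s_4, k_2) = 0xBC8C8F
s_6 = InvRound(s_5, k_1) = 0xE7EBC8
s_7 = InvRound(s_6, k_0) = 0x8B4E7E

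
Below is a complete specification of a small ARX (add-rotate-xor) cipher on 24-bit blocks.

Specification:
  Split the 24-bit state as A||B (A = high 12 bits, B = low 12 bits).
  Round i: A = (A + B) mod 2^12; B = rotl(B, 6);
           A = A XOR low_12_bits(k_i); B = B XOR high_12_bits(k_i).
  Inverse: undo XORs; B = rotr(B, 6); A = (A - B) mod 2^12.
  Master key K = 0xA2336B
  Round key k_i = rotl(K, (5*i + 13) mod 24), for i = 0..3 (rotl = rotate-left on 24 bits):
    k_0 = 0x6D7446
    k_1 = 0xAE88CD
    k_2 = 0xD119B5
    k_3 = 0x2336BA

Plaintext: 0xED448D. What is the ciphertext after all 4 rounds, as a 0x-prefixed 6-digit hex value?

0xAD3DF9

s_0 = plaintext = 0xED448D
s_1 = Round(s_0, k_0) = 0x727585
s_2 = Round(s_1, k_1) = 0x461BBE
s_3 = Round(s_2, k_2) = 0x9AA2BF
s_4 = Round(s_3, k_3) = 0xAD3DF9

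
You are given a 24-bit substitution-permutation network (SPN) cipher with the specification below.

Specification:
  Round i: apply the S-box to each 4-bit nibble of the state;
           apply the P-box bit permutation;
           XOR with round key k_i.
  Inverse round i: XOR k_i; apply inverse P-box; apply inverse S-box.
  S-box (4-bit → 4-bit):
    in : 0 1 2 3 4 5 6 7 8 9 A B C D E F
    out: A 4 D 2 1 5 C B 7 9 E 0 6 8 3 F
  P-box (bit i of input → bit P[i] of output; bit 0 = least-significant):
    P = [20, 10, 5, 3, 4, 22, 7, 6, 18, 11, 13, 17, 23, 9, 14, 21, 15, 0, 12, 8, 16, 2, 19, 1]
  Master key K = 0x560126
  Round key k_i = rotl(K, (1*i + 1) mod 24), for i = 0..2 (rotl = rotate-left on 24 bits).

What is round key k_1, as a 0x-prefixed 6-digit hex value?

0x580499

K = 0x560126
k_0 = rotl(K, (1*0+1) mod 24) = rotl(K, 1) = 0xAC024C
k_1 = rotl(K, (1*1+1) mod 24) = rotl(K, 2) = 0x580499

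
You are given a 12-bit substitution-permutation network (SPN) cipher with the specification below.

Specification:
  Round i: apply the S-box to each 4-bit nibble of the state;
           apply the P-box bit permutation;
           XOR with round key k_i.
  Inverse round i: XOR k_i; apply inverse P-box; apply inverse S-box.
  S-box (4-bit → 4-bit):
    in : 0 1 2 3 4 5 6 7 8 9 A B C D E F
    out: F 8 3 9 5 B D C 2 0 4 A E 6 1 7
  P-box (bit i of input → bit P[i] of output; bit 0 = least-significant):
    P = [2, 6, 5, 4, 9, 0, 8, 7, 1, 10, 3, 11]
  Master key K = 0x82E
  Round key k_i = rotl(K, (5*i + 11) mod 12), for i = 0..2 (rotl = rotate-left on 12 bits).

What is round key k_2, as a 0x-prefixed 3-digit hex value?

0xD05

K = 0x82E
k_0 = rotl(K, (5*0+11) mod 12) = rotl(K, 11) = 0x417
k_1 = rotl(K, (5*1+11) mod 12) = rotl(K, 4) = 0x2E8
k_2 = rotl(K, (5*2+11) mod 12) = rotl(K, 9) = 0xD05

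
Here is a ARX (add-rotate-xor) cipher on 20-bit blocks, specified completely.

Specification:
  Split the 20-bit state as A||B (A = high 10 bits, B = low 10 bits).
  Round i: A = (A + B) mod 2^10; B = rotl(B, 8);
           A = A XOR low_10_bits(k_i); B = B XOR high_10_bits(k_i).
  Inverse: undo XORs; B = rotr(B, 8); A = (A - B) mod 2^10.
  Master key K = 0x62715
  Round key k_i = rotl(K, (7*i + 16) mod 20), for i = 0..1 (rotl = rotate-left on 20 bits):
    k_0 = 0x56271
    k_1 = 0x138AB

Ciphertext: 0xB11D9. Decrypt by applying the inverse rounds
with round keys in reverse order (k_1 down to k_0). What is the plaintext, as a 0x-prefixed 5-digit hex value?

s_0 = ciphertext = 0xB11D9
s_1 = InvRound(s_0, k_1) = 0x04A5D
s_2 = InvRound(s_1, k_0) = 0x93017

0x93017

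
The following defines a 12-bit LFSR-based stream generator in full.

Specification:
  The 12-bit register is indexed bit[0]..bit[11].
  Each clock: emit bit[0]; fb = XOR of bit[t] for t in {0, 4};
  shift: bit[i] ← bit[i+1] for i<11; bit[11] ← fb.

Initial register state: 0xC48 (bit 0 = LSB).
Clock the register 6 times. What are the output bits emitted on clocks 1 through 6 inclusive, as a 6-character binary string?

reg_0 = 0xC48
clock 1: out=0, reg = 0x624
clock 2: out=0, reg = 0x312
clock 3: out=0, reg = 0x989
clock 4: out=1, reg = 0xCC4
clock 5: out=0, reg = 0x662
clock 6: out=0, reg = 0x331

000100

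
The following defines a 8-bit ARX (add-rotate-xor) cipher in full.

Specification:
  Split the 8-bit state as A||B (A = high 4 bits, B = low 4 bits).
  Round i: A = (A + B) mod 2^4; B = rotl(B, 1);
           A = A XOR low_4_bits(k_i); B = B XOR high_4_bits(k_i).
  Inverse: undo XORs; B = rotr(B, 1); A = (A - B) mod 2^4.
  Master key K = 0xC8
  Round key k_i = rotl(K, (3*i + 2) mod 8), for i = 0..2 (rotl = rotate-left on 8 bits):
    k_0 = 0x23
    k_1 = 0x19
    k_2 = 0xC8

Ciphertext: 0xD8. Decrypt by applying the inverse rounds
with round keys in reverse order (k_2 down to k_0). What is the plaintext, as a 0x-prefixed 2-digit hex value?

s_0 = ciphertext = 0xD8
s_1 = InvRound(s_0, k_2) = 0x32
s_2 = InvRound(s_1, k_1) = 0x19
s_3 = InvRound(s_2, k_0) = 0x5D

0x5D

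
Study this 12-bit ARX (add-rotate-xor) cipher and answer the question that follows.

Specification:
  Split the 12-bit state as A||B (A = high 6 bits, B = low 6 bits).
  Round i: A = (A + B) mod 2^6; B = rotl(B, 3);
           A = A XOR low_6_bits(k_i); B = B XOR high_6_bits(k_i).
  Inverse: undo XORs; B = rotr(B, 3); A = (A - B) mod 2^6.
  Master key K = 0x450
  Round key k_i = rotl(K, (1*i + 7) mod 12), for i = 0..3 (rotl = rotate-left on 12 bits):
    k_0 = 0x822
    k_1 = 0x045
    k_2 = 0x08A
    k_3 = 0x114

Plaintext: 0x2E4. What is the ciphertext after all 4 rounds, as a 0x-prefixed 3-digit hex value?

0x675

s_0 = plaintext = 0x2E4
s_1 = Round(s_0, k_0) = 0x344
s_2 = Round(s_1, k_1) = 0x521
s_3 = Round(s_2, k_2) = 0xFCE
s_4 = Round(s_3, k_3) = 0x675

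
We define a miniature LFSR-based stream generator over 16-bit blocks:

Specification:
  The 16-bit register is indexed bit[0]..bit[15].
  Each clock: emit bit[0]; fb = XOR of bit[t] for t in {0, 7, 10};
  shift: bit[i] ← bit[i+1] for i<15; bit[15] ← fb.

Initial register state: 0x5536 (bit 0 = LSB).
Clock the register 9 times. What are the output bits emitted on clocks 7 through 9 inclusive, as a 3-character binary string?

001

reg_0 = 0x5536
clock 1: out=0, reg = 0xAA9B
clock 2: out=1, reg = 0x554D
clock 3: out=1, reg = 0x2AA6
clock 4: out=0, reg = 0x9553
clock 5: out=1, reg = 0x4AA9
clock 6: out=1, reg = 0x2554
clock 7: out=0, reg = 0x92AA
clock 8: out=0, reg = 0xC955
clock 9: out=1, reg = 0xE4AA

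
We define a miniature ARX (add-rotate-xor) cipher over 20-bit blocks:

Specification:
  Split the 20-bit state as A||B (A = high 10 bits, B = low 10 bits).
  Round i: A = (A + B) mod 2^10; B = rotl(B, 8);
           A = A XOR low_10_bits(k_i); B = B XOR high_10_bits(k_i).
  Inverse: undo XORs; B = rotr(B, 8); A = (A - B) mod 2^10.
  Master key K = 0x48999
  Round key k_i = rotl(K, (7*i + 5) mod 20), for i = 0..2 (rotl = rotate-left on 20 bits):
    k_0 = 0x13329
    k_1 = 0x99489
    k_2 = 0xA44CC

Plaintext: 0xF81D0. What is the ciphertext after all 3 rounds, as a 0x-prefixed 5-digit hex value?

0x03D0B

s_0 = plaintext = 0xF81D0
s_1 = Round(s_0, k_0) = 0xA6438
s_2 = Round(s_1, k_1) = 0x9626B
s_3 = Round(s_2, k_2) = 0x03D0B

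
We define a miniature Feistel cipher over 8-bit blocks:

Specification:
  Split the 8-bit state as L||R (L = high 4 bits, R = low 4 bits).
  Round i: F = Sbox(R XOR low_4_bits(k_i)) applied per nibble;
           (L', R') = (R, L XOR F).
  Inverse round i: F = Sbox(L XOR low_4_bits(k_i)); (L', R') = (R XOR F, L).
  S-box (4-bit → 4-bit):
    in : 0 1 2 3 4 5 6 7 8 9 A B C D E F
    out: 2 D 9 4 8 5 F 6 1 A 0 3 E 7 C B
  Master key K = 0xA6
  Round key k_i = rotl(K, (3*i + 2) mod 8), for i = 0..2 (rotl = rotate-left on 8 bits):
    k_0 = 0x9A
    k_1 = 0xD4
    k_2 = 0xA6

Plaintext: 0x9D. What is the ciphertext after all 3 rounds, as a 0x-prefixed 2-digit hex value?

s_0 = plaintext = 0x9D
s_1 = Round(s_0, k_0) = 0xDF
s_2 = Round(s_1, k_1) = 0xFE
s_3 = Round(s_2, k_2) = 0xEE

0xEE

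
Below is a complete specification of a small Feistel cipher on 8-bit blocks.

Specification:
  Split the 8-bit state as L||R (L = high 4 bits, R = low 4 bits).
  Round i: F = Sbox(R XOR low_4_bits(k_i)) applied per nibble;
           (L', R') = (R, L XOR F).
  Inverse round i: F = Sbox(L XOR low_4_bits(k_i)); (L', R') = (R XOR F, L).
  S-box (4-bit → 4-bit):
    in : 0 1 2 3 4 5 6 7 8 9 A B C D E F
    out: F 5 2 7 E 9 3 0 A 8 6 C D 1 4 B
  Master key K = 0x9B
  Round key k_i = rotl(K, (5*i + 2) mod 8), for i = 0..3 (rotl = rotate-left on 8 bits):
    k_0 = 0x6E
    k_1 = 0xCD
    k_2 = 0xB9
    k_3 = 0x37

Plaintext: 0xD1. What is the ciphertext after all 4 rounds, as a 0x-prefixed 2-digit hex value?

0x86

s_0 = plaintext = 0xD1
s_1 = Round(s_0, k_0) = 0x16
s_2 = Round(s_1, k_1) = 0x6D
s_3 = Round(s_2, k_2) = 0xD8
s_4 = Round(s_3, k_3) = 0x86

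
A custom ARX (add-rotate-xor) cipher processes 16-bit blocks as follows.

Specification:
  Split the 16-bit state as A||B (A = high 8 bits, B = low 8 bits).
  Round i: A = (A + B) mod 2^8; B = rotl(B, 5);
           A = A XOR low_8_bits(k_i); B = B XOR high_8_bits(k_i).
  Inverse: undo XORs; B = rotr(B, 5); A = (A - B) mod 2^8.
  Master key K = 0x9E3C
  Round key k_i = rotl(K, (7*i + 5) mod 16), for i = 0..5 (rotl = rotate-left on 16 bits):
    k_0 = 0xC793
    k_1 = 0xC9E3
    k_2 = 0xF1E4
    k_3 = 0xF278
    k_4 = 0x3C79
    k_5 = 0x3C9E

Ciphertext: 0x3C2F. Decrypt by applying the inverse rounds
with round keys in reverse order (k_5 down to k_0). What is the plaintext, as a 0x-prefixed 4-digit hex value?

0xE5D2

s_0 = ciphertext = 0x3C2F
s_1 = InvRound(s_0, k_5) = 0x0A98
s_2 = InvRound(s_1, k_4) = 0x4E25
s_3 = InvRound(s_2, k_3) = 0x78BE
s_4 = InvRound(s_3, k_2) = 0x227A
s_5 = InvRound(s_4, k_1) = 0x249D
s_6 = InvRound(s_5, k_0) = 0xE5D2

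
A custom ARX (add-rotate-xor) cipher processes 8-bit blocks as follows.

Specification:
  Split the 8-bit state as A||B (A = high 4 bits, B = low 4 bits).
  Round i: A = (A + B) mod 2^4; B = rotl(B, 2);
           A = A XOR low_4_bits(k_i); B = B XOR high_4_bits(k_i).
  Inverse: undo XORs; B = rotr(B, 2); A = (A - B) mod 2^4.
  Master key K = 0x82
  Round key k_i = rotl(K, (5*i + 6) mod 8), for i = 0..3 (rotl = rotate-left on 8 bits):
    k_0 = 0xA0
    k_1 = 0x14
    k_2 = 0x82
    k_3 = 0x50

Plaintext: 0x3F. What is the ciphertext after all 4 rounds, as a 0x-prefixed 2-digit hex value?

0xE3

s_0 = plaintext = 0x3F
s_1 = Round(s_0, k_0) = 0x25
s_2 = Round(s_1, k_1) = 0x34
s_3 = Round(s_2, k_2) = 0x59
s_4 = Round(s_3, k_3) = 0xE3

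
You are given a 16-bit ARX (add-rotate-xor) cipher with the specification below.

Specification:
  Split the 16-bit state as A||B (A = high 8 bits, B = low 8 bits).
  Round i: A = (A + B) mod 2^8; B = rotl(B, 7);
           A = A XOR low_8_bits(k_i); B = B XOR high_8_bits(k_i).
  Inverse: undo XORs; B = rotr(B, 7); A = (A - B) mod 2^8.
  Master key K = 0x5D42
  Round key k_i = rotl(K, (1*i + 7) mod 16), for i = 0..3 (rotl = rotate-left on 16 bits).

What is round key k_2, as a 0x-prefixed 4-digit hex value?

0x84BA

K = 0x5D42
k_0 = rotl(K, (1*0+7) mod 16) = rotl(K, 7) = 0xA12E
k_1 = rotl(K, (1*1+7) mod 16) = rotl(K, 8) = 0x425D
k_2 = rotl(K, (1*2+7) mod 16) = rotl(K, 9) = 0x84BA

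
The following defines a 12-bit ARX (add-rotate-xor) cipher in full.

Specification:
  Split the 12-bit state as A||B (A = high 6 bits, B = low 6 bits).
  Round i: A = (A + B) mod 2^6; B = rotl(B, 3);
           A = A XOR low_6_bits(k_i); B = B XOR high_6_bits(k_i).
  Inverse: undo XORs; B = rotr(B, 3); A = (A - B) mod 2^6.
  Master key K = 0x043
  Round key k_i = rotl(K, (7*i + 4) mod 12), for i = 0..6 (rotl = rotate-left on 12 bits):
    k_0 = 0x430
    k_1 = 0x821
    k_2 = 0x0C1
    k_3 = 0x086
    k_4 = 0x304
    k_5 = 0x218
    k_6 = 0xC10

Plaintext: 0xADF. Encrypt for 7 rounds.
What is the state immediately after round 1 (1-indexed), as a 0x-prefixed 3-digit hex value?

s_0 = plaintext = 0xADF
s_1 = Round(s_0, k_0) = 0xEAB
s_2 = Round(s_1, k_1) = 0x13D
s_3 = Round(s_2, k_2) = 0x02C
s_4 = Round(s_3, k_3) = 0xAA7
s_5 = Round(s_4, k_4) = 0x570
s_6 = Round(s_5, k_5) = 0x74E
s_7 = Round(s_6, k_6) = 0xEC1

0xEAB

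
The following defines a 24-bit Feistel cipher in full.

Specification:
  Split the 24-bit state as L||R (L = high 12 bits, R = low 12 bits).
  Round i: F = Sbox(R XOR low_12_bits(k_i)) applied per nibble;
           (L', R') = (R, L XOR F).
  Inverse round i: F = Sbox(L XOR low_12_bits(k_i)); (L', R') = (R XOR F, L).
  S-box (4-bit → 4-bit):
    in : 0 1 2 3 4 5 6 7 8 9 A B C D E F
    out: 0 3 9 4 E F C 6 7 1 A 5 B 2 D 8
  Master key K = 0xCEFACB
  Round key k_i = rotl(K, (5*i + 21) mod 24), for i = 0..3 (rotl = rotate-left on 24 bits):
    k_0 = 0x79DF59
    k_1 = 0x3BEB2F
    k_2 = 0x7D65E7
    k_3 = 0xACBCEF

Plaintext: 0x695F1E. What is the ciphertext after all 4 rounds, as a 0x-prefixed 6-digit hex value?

0x17AFFA

s_0 = plaintext = 0x695F1E
s_1 = Round(s_0, k_0) = 0xF1E673
s_2 = Round(s_1, k_1) = 0x673DE5
s_3 = Round(s_2, k_2) = 0xDE517A
s_4 = Round(s_3, k_3) = 0x17AFFA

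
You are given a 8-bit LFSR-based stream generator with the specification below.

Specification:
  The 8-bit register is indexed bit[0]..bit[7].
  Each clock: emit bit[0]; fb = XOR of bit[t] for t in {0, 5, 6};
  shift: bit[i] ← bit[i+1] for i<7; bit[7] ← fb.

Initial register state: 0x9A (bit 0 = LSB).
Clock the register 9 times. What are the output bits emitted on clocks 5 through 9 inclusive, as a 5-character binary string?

reg_0 = 0x9A
clock 1: out=0, reg = 0x4D
clock 2: out=1, reg = 0x26
clock 3: out=0, reg = 0x93
clock 4: out=1, reg = 0xC9
clock 5: out=1, reg = 0x64
clock 6: out=0, reg = 0x32
clock 7: out=0, reg = 0x99
clock 8: out=1, reg = 0xCC
clock 9: out=0, reg = 0xE6

10010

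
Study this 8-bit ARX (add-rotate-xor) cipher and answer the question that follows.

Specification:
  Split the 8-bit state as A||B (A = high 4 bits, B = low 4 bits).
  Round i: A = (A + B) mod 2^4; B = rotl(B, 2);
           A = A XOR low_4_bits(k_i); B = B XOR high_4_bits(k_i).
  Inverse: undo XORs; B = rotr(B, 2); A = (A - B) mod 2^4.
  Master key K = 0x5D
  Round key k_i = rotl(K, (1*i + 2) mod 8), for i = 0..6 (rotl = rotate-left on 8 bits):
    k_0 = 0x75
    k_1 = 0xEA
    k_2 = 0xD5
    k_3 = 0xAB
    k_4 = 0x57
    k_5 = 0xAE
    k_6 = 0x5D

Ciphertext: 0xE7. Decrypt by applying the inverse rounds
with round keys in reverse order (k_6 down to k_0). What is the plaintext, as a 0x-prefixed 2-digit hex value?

0x19

s_0 = ciphertext = 0xE7
s_1 = InvRound(s_0, k_6) = 0xB8
s_2 = InvRound(s_1, k_5) = 0xD8
s_3 = InvRound(s_2, k_4) = 0x37
s_4 = InvRound(s_3, k_3) = 0x17
s_5 = InvRound(s_4, k_2) = 0xAA
s_6 = InvRound(s_5, k_1) = 0xF1
s_7 = InvRound(s_6, k_0) = 0x19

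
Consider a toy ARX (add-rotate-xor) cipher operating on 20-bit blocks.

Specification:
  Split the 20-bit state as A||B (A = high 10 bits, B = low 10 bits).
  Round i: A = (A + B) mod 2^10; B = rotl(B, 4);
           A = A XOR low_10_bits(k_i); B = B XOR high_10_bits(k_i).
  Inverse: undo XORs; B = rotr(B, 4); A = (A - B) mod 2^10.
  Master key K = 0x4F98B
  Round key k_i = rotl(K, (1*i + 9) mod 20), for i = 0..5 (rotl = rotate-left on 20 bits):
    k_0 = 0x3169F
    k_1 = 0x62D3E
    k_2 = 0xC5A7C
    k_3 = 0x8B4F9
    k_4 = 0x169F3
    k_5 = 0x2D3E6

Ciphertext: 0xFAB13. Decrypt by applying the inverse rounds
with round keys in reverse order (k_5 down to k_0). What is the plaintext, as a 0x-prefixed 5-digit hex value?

0xC2EDC

s_0 = ciphertext = 0xFAB13
s_1 = InvRound(s_0, k_5) = 0x849FA
s_2 = InvRound(s_1, k_4) = 0xF1C1A
s_3 = InvRound(s_2, k_3) = 0x56DE3
s_4 = InvRound(s_3, k_2) = 0x6E16F
s_5 = InvRound(s_4, k_1) = 0xDE10E
s_6 = InvRound(s_5, k_0) = 0xC2EDC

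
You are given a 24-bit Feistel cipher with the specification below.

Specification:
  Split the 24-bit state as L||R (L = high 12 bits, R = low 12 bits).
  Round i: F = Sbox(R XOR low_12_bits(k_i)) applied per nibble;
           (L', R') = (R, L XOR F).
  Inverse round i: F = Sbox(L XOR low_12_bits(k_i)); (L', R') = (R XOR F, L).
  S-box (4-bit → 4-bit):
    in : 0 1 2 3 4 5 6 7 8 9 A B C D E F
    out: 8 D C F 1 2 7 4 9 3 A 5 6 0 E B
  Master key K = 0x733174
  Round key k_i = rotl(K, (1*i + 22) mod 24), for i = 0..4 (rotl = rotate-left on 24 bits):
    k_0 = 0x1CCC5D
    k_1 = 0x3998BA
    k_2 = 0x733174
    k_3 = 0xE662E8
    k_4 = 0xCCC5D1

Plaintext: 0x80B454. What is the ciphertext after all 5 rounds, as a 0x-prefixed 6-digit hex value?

s_0 = plaintext = 0x80B454
s_1 = Round(s_0, k_0) = 0x454188
s_2 = Round(s_1, k_1) = 0x1887A8
s_3 = Round(s_2, k_2) = 0x7A868E
s_4 = Round(s_3, k_3) = 0x68E6DF
s_5 = Round(s_4, k_4) = 0x6DF900

0x6DF900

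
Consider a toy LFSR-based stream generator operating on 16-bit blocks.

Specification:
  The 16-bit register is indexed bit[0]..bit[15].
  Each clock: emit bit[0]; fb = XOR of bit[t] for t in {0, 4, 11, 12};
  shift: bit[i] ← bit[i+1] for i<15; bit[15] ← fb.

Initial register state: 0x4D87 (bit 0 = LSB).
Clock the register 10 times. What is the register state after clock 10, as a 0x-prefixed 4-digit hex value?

0x0C93

reg_0 = 0x4D87
clock 1: out=1, reg = 0x26C3
clock 2: out=1, reg = 0x9361
clock 3: out=1, reg = 0x49B0
clock 4: out=0, reg = 0x24D8
clock 5: out=0, reg = 0x926C
clock 6: out=0, reg = 0xC936
clock 7: out=0, reg = 0x649B
clock 8: out=1, reg = 0x324D
clock 9: out=1, reg = 0x1926
clock 10: out=0, reg = 0x0C93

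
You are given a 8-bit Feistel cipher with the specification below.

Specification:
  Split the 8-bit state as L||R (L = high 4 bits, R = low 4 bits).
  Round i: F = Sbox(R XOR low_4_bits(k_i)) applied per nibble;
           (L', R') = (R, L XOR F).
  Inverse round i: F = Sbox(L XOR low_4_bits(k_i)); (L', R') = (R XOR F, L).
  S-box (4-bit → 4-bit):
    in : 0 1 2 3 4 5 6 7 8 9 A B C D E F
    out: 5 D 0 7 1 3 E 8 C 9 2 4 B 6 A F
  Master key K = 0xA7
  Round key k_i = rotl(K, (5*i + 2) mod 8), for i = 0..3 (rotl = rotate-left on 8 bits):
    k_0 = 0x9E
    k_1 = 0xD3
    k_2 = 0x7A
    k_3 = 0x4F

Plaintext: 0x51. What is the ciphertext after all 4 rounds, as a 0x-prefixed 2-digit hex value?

0xAB

s_0 = plaintext = 0x51
s_1 = Round(s_0, k_0) = 0x1A
s_2 = Round(s_1, k_1) = 0xA8
s_3 = Round(s_2, k_2) = 0x8A
s_4 = Round(s_3, k_3) = 0xAB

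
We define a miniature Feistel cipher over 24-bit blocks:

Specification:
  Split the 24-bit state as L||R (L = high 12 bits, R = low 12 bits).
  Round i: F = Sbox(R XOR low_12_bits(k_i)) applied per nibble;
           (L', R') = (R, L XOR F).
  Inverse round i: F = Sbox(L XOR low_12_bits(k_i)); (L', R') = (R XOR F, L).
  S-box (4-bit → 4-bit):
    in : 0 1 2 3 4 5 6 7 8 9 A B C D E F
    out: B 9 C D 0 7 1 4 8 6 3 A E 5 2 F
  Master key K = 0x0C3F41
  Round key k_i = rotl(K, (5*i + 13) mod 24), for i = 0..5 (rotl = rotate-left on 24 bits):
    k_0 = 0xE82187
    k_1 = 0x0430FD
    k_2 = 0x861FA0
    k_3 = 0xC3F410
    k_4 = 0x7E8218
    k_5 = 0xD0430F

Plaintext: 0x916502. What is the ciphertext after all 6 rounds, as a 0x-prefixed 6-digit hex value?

0x9D5D80

s_0 = plaintext = 0x916502
s_1 = Round(s_0, k_0) = 0x502991
s_2 = Round(s_1, k_1) = 0x99131C
s_3 = Round(s_2, k_2) = 0x31C73F
s_4 = Round(s_3, k_3) = 0x73FED3
s_5 = Round(s_4, k_4) = 0xED39D5
s_6 = Round(s_5, k_5) = 0x9D5D80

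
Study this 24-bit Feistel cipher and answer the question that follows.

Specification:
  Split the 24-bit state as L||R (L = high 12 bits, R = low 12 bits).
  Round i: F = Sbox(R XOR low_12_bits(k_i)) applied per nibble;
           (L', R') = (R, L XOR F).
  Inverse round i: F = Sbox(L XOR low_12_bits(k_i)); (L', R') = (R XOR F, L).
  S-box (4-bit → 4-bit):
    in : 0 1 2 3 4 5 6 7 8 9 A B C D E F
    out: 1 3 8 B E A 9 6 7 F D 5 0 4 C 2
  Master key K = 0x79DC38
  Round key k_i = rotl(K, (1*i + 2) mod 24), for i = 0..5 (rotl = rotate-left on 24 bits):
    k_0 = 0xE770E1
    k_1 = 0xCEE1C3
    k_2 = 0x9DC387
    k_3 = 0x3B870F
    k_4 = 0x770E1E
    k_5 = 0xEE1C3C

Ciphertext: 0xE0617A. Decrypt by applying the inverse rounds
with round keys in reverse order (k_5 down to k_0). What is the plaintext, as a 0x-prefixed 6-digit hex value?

s_0 = ciphertext = 0xE0617A
s_1 = InvRound(s_0, k_5) = 0x9C7E06
s_2 = InvRound(s_1, k_4) = 0x8499C7
s_3 = InvRound(s_2, k_3) = 0xB2E849
s_4 = InvRound(s_3, k_2) = 0xF96B2E
s_5 = InvRound(s_4, k_1) = 0x784F96
s_6 = InvRound(s_5, k_0) = 0x90C784

0x90C784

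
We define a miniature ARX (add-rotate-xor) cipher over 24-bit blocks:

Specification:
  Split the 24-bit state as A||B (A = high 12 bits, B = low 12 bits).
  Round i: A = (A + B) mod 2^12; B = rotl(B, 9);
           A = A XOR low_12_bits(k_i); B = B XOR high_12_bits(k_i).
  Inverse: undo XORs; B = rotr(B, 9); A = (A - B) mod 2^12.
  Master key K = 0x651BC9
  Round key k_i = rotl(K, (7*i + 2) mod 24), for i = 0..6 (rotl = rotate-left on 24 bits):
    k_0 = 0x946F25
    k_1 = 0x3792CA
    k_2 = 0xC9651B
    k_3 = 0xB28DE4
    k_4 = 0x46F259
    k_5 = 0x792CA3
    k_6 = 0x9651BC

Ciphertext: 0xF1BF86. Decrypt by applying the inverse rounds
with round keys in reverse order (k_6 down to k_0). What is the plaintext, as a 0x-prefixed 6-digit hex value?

s_0 = ciphertext = 0xF1BF86
s_1 = InvRound(s_0, k_6) = 0x78C71B
s_2 = InvRound(s_1, k_5) = 0x6E7448
s_3 = InvRound(s_2, k_4) = 0x386138
s_4 = InvRound(s_3, k_3) = 0xDDD085
s_5 = InvRound(s_4, k_2) = 0x82809E
s_6 = InvRound(s_5, k_1) = 0xBA9F39
s_7 = InvRound(s_6, k_0) = 0x0913FB

0x0913FB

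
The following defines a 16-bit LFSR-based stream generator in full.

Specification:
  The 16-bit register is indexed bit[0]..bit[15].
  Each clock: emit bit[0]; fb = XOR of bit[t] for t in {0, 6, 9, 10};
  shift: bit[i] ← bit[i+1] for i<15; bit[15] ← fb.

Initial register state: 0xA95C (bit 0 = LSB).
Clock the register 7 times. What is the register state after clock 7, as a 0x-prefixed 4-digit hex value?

reg_0 = 0xA95C
clock 1: out=0, reg = 0xD4AE
clock 2: out=0, reg = 0xEA57
clock 3: out=1, reg = 0xF52B
clock 4: out=1, reg = 0x7A95
clock 5: out=1, reg = 0x3D4A
clock 6: out=0, reg = 0x1EA5
clock 7: out=1, reg = 0x8F52

0x8F52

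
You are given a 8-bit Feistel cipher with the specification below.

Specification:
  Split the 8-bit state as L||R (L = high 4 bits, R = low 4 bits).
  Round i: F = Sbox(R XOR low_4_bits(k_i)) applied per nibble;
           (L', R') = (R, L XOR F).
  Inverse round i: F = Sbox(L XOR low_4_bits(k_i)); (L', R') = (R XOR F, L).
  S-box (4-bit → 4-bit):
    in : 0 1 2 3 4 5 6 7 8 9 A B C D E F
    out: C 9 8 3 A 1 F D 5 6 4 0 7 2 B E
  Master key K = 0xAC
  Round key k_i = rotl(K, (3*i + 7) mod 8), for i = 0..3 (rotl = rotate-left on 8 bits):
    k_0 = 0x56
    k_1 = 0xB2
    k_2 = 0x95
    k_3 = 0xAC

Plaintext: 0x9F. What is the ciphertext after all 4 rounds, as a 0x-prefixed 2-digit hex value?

s_0 = plaintext = 0x9F
s_1 = Round(s_0, k_0) = 0xFF
s_2 = Round(s_1, k_1) = 0xFD
s_3 = Round(s_2, k_2) = 0xDA
s_4 = Round(s_3, k_3) = 0xA2

0xA2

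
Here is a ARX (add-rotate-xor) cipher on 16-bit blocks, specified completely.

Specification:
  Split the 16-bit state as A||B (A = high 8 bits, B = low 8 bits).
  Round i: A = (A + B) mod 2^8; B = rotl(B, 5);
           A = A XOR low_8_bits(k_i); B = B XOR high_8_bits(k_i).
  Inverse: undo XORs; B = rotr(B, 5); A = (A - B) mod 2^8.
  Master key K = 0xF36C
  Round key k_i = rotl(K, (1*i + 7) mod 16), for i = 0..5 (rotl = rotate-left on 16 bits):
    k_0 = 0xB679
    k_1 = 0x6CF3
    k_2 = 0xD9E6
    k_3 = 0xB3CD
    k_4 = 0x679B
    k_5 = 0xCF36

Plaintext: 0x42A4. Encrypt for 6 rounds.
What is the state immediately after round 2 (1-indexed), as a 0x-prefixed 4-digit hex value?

0x3228

s_0 = plaintext = 0x42A4
s_1 = Round(s_0, k_0) = 0x9F22
s_2 = Round(s_1, k_1) = 0x3228
s_3 = Round(s_2, k_2) = 0xBCDC
s_4 = Round(s_3, k_3) = 0x5528
s_5 = Round(s_4, k_4) = 0xE662
s_6 = Round(s_5, k_5) = 0x7E83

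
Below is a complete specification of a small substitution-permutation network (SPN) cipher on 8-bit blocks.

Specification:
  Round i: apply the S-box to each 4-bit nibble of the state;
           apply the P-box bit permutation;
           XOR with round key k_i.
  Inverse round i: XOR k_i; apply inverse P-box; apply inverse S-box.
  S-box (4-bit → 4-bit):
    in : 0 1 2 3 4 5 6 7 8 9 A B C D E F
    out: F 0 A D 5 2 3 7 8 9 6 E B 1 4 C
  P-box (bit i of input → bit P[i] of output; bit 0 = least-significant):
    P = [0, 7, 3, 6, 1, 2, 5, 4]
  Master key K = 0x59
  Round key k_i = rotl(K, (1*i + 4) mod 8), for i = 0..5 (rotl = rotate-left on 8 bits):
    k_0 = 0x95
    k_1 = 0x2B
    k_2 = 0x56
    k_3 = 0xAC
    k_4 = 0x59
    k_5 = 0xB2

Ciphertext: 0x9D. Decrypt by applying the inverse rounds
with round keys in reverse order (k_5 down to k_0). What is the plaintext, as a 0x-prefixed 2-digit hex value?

s_0 = ciphertext = 0x9D
s_1 = InvRound(s_0, k_5) = 0x74
s_2 = InvRound(s_1, k_4) = 0xA4
s_3 = InvRound(s_2, k_3) = 0x1E
s_4 = InvRound(s_3, k_2) = 0x1F
s_5 = InvRound(s_4, k_1) = 0xB1
s_6 = InvRound(s_5, k_0) = 0xA1

0xA1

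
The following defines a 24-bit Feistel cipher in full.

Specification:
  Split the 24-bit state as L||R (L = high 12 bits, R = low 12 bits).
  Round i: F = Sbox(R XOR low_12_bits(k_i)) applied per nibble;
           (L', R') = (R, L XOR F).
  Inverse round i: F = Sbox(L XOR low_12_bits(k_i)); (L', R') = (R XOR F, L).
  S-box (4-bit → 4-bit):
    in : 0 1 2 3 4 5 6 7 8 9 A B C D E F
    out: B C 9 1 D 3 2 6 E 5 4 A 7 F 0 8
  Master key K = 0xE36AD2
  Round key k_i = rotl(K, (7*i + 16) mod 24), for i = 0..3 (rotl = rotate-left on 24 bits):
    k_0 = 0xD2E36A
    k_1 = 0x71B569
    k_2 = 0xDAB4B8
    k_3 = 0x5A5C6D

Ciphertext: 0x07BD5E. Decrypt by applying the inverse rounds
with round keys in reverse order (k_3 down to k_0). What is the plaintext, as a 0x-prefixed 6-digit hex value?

0x426974

s_0 = ciphertext = 0x07BD5E
s_1 = InvRound(s_0, k_3) = 0xA9C07B
s_2 = InvRound(s_1, k_2) = 0x0E6A9C
s_3 = InvRound(s_2, k_1) = 0x9740E6
s_4 = InvRound(s_3, k_0) = 0x426974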